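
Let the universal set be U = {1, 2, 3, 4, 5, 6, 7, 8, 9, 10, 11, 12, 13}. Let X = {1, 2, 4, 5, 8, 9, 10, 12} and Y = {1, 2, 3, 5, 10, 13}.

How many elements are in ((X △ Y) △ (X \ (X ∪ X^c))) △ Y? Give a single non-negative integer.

8

X △ Y = {3, 4, 8, 9, 12, 13}
X^c = {3, 6, 7, 11, 13}
X ∪ X^c = {1, 2, 3, 4, 5, 6, 7, 8, 9, 10, 11, 12, 13}
X \ (X ∪ X^c) = {}
(X △ Y) △ (X \ (X ∪ X^c)) = {3, 4, 8, 9, 12, 13}
((X △ Y) △ (X \ (X ∪ X^c))) △ Y = {1, 2, 4, 5, 8, 9, 10, 12}
|((X △ Y) △ (X \ (X ∪ X^c))) △ Y| = 8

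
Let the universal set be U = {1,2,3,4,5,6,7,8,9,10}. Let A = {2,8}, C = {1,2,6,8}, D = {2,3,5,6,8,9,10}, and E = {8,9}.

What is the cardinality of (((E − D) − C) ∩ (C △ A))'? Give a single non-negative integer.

E − D = {}
(E − D) − C = {}
C △ A = {1,6}
((E − D) − C) ∩ (C △ A) = {}
(((E − D) − C) ∩ (C △ A))' = {1,2,3,4,5,6,7,8,9,10}
|(((E − D) − C) ∩ (C △ A))'| = 10

10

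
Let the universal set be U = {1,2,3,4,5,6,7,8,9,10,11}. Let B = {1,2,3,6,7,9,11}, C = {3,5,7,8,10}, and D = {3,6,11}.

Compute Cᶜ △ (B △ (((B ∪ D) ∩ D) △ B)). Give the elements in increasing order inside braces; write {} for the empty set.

Cᶜ = {1,2,4,6,9,11}
B ∪ D = {1,2,3,6,7,9,11}
(B ∪ D) ∩ D = {3,6,11}
((B ∪ D) ∩ D) △ B = {1,2,7,9}
B △ (((B ∪ D) ∩ D) △ B) = {3,6,11}
Cᶜ △ (B △ (((B ∪ D) ∩ D) △ B)) = {1,2,3,4,9}

{1,2,3,4,9}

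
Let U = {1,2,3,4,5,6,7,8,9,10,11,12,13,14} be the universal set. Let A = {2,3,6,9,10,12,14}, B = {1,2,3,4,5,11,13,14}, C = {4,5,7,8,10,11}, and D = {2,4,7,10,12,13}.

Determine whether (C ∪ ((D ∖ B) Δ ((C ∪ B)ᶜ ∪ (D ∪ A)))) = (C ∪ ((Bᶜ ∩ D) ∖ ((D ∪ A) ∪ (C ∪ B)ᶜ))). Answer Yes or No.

D ∖ B = {7,10,12}
C ∪ B = {1,2,3,4,5,7,8,10,11,13,14}
(C ∪ B)ᶜ = {6,9,12}
D ∪ A = {2,3,4,6,7,9,10,12,13,14}
(C ∪ B)ᶜ ∪ (D ∪ A) = {2,3,4,6,7,9,10,12,13,14}
(D ∖ B) Δ ((C ∪ B)ᶜ ∪ (D ∪ A)) = {2,3,4,6,9,13,14}
C ∪ ((D ∖ B) Δ ((C ∪ B)ᶜ ∪ (D ∪ A))) = {2,3,4,5,6,7,8,9,10,11,13,14}
Bᶜ = {6,7,8,9,10,12}
Bᶜ ∩ D = {7,10,12}
(D ∪ A) ∪ (C ∪ B)ᶜ = {2,3,4,6,7,9,10,12,13,14}
(Bᶜ ∩ D) ∖ ((D ∪ A) ∪ (C ∪ B)ᶜ) = {}
C ∪ ((Bᶜ ∩ D) ∖ ((D ∪ A) ∪ (C ∪ B)ᶜ)) = {4,5,7,8,10,11}
2 ∈ C ∪ ((D ∖ B) Δ ((C ∪ B)ᶜ ∪ (D ∪ A))) but 2 ∉ C ∪ ((Bᶜ ∩ D) ∖ ((D ∪ A) ∪ (C ∪ B)ᶜ)), so they differ.

No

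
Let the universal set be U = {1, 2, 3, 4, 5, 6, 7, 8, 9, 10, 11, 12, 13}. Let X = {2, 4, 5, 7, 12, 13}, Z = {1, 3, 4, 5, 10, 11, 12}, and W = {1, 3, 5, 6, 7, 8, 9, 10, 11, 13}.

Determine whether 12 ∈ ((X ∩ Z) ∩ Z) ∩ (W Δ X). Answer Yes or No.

12 ∈ X and 12 ∈ Z, so 12 ∈ X ∩ Z
12 ∈ (X ∩ Z) and 12 ∈ Z, so 12 ∈ (X ∩ Z) ∩ Z
12 ∉ W and 12 ∈ X, so 12 ∈ W Δ X
12 ∈ ((X ∩ Z) ∩ Z) and 12 ∈ (W Δ X), so 12 ∈ ((X ∩ Z) ∩ Z) ∩ (W Δ X)

Yes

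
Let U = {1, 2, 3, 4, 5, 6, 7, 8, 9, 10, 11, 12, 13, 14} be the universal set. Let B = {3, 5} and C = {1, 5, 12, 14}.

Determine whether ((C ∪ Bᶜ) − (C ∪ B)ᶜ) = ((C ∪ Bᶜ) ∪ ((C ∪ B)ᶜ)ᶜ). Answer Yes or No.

No

Bᶜ = {1, 2, 4, 6, 7, 8, 9, 10, 11, 12, 13, 14}
C ∪ Bᶜ = {1, 2, 4, 5, 6, 7, 8, 9, 10, 11, 12, 13, 14}
C ∪ B = {1, 3, 5, 12, 14}
(C ∪ B)ᶜ = {2, 4, 6, 7, 8, 9, 10, 11, 13}
(C ∪ Bᶜ) − (C ∪ B)ᶜ = {1, 5, 12, 14}
((C ∪ B)ᶜ)ᶜ = {1, 3, 5, 12, 14}
(C ∪ Bᶜ) ∪ ((C ∪ B)ᶜ)ᶜ = {1, 2, 3, 4, 5, 6, 7, 8, 9, 10, 11, 12, 13, 14}
2 ∈ (C ∪ Bᶜ) ∪ ((C ∪ B)ᶜ)ᶜ but 2 ∉ (C ∪ Bᶜ) − (C ∪ B)ᶜ, so they differ.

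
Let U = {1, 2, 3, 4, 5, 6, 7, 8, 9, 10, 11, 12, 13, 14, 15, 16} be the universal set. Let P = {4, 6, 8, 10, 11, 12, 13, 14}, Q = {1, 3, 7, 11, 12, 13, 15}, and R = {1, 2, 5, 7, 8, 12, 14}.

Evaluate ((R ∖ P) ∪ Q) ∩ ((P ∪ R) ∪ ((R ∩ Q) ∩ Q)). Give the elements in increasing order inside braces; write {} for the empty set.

R ∖ P = {1, 2, 5, 7}
(R ∖ P) ∪ Q = {1, 2, 3, 5, 7, 11, 12, 13, 15}
P ∪ R = {1, 2, 4, 5, 6, 7, 8, 10, 11, 12, 13, 14}
R ∩ Q = {1, 7, 12}
(R ∩ Q) ∩ Q = {1, 7, 12}
(P ∪ R) ∪ ((R ∩ Q) ∩ Q) = {1, 2, 4, 5, 6, 7, 8, 10, 11, 12, 13, 14}
((R ∖ P) ∪ Q) ∩ ((P ∪ R) ∪ ((R ∩ Q) ∩ Q)) = {1, 2, 5, 7, 11, 12, 13}

{1, 2, 5, 7, 11, 12, 13}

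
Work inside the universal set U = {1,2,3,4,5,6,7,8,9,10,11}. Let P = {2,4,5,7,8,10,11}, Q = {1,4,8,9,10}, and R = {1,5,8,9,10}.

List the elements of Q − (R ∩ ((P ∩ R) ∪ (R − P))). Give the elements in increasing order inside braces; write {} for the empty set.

P ∩ R = {5,8,10}
R − P = {1,9}
(P ∩ R) ∪ (R − P) = {1,5,8,9,10}
R ∩ ((P ∩ R) ∪ (R − P)) = {1,5,8,9,10}
Q − (R ∩ ((P ∩ R) ∪ (R − P))) = {4}

{4}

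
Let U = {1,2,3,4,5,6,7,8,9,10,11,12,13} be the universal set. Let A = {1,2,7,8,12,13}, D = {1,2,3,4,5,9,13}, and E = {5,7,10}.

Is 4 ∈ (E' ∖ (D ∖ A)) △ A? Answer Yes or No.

4 ∉ E, so 4 ∈ E'
4 ∈ D and 4 ∉ A, so 4 ∈ D ∖ A
4 ∈ E' and 4 ∈ (D ∖ A), so 4 ∉ E' ∖ (D ∖ A)
4 ∉ (E' ∖ (D ∖ A)) and 4 ∉ A, so 4 ∉ (E' ∖ (D ∖ A)) △ A

No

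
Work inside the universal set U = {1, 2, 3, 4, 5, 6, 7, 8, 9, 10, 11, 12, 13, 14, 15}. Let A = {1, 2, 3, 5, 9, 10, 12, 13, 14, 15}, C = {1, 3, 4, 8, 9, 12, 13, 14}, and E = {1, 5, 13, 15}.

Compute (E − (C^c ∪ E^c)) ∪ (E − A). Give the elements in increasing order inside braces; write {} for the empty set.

{1, 13}

C^c = {2, 5, 6, 7, 10, 11, 15}
E^c = {2, 3, 4, 6, 7, 8, 9, 10, 11, 12, 14}
C^c ∪ E^c = {2, 3, 4, 5, 6, 7, 8, 9, 10, 11, 12, 14, 15}
E − (C^c ∪ E^c) = {1, 13}
E − A = {}
(E − (C^c ∪ E^c)) ∪ (E − A) = {1, 13}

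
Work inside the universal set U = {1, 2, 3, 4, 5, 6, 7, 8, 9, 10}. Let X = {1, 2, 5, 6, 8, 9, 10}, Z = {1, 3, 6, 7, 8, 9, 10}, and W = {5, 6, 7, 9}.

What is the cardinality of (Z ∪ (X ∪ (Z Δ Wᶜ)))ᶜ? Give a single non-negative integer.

0

Wᶜ = {1, 2, 3, 4, 8, 10}
Z Δ Wᶜ = {2, 4, 6, 7, 9}
X ∪ (Z Δ Wᶜ) = {1, 2, 4, 5, 6, 7, 8, 9, 10}
Z ∪ (X ∪ (Z Δ Wᶜ)) = {1, 2, 3, 4, 5, 6, 7, 8, 9, 10}
(Z ∪ (X ∪ (Z Δ Wᶜ)))ᶜ = {}
|(Z ∪ (X ∪ (Z Δ Wᶜ)))ᶜ| = 0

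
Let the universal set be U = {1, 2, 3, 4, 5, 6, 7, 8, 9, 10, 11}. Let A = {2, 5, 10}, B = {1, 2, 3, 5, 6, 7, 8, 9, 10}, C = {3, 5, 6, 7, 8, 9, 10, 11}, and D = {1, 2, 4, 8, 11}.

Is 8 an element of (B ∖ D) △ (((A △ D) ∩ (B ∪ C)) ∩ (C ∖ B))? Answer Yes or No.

8 ∈ B and 8 ∈ D, so 8 ∉ B ∖ D
8 ∉ A and 8 ∈ D, so 8 ∈ A △ D
8 ∈ B and 8 ∈ C, so 8 ∈ B ∪ C
8 ∈ (A △ D) and 8 ∈ (B ∪ C), so 8 ∈ (A △ D) ∩ (B ∪ C)
8 ∈ C and 8 ∈ B, so 8 ∉ C ∖ B
8 ∈ ((A △ D) ∩ (B ∪ C)) and 8 ∉ (C ∖ B), so 8 ∉ ((A △ D) ∩ (B ∪ C)) ∩ (C ∖ B)
8 ∉ (B ∖ D) and 8 ∉ (((A △ D) ∩ (B ∪ C)) ∩ (C ∖ B)), so 8 ∉ (B ∖ D) △ (((A △ D) ∩ (B ∪ C)) ∩ (C ∖ B))

No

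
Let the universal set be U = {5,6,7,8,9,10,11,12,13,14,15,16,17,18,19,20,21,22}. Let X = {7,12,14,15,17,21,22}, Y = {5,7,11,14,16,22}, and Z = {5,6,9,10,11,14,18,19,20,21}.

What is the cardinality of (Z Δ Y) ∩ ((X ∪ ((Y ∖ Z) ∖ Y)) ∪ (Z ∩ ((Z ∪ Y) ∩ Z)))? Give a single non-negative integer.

9

Z Δ Y = {6,7,9,10,16,18,19,20,21,22}
Y ∖ Z = {7,16,22}
(Y ∖ Z) ∖ Y = {}
X ∪ ((Y ∖ Z) ∖ Y) = {7,12,14,15,17,21,22}
Z ∪ Y = {5,6,7,9,10,11,14,16,18,19,20,21,22}
(Z ∪ Y) ∩ Z = {5,6,9,10,11,14,18,19,20,21}
Z ∩ ((Z ∪ Y) ∩ Z) = {5,6,9,10,11,14,18,19,20,21}
(X ∪ ((Y ∖ Z) ∖ Y)) ∪ (Z ∩ ((Z ∪ Y) ∩ Z)) = {5,6,7,9,10,11,12,14,15,17,18,19,20,21,22}
(Z Δ Y) ∩ ((X ∪ ((Y ∖ Z) ∖ Y)) ∪ (Z ∩ ((Z ∪ Y) ∩ Z))) = {6,7,9,10,18,19,20,21,22}
|(Z Δ Y) ∩ ((X ∪ ((Y ∖ Z) ∖ Y)) ∪ (Z ∩ ((Z ∪ Y) ∩ Z)))| = 9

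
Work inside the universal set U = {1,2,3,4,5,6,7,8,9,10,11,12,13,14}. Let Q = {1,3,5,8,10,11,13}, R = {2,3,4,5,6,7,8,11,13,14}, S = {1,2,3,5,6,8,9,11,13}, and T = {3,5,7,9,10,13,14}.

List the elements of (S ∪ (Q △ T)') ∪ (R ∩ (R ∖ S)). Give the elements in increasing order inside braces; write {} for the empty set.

{1,2,3,4,5,6,7,8,9,10,11,12,13,14}

Q △ T = {1,7,8,9,11,14}
(Q △ T)' = {2,3,4,5,6,10,12,13}
S ∪ (Q △ T)' = {1,2,3,4,5,6,8,9,10,11,12,13}
R ∖ S = {4,7,14}
R ∩ (R ∖ S) = {4,7,14}
(S ∪ (Q △ T)') ∪ (R ∩ (R ∖ S)) = {1,2,3,4,5,6,7,8,9,10,11,12,13,14}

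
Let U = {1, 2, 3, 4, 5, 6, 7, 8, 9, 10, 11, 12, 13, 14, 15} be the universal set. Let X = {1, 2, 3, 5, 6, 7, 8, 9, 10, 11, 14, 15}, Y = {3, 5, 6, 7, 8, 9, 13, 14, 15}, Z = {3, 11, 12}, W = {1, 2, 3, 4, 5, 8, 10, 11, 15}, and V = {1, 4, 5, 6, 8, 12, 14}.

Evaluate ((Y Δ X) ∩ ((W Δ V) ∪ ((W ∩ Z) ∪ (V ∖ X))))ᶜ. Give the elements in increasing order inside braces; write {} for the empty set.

{1, 3, 4, 5, 6, 7, 8, 9, 12, 13, 14, 15}

Y Δ X = {1, 2, 10, 11, 13}
W Δ V = {2, 3, 6, 10, 11, 12, 14, 15}
W ∩ Z = {3, 11}
V ∖ X = {4, 12}
(W ∩ Z) ∪ (V ∖ X) = {3, 4, 11, 12}
(W Δ V) ∪ ((W ∩ Z) ∪ (V ∖ X)) = {2, 3, 4, 6, 10, 11, 12, 14, 15}
(Y Δ X) ∩ ((W Δ V) ∪ ((W ∩ Z) ∪ (V ∖ X))) = {2, 10, 11}
((Y Δ X) ∩ ((W Δ V) ∪ ((W ∩ Z) ∪ (V ∖ X))))ᶜ = {1, 3, 4, 5, 6, 7, 8, 9, 12, 13, 14, 15}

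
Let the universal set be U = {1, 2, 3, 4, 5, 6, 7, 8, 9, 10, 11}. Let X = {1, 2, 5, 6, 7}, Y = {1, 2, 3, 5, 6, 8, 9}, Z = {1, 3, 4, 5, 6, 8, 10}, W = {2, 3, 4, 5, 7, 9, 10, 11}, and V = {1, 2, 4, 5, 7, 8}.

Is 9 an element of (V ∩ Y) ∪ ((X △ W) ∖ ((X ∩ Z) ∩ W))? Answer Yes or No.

Yes

9 ∉ V and 9 ∈ Y, so 9 ∉ V ∩ Y
9 ∉ X and 9 ∈ W, so 9 ∈ X △ W
9 ∉ X and 9 ∉ Z, so 9 ∉ X ∩ Z
9 ∉ (X ∩ Z) and 9 ∈ W, so 9 ∉ (X ∩ Z) ∩ W
9 ∈ (X △ W) and 9 ∉ ((X ∩ Z) ∩ W), so 9 ∈ (X △ W) ∖ ((X ∩ Z) ∩ W)
9 ∉ (V ∩ Y) and 9 ∈ ((X △ W) ∖ ((X ∩ Z) ∩ W)), so 9 ∈ (V ∩ Y) ∪ ((X △ W) ∖ ((X ∩ Z) ∩ W))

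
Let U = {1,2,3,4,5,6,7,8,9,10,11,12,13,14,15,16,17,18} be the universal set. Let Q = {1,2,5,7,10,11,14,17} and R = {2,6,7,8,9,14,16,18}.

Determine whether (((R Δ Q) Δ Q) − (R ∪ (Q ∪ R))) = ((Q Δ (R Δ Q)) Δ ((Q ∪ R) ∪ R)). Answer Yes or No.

No

R Δ Q = {1,5,6,8,9,10,11,16,17,18}
(R Δ Q) Δ Q = {2,6,7,8,9,14,16,18}
Q ∪ R = {1,2,5,6,7,8,9,10,11,14,16,17,18}
R ∪ (Q ∪ R) = {1,2,5,6,7,8,9,10,11,14,16,17,18}
((R Δ Q) Δ Q) − (R ∪ (Q ∪ R)) = {}
Q Δ (R Δ Q) = {2,6,7,8,9,14,16,18}
(Q ∪ R) ∪ R = {1,2,5,6,7,8,9,10,11,14,16,17,18}
(Q Δ (R Δ Q)) Δ ((Q ∪ R) ∪ R) = {1,5,10,11,17}
1 ∈ (Q Δ (R Δ Q)) Δ ((Q ∪ R) ∪ R) but 1 ∉ ((R Δ Q) Δ Q) − (R ∪ (Q ∪ R)), so they differ.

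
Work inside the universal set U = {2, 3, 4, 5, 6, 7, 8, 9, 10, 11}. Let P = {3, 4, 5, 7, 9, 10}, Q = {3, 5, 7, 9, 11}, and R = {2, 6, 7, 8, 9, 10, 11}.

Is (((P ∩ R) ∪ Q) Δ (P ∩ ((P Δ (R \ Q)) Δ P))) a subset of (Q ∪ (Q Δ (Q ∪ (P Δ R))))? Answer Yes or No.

Yes

P ∩ R = {7, 9, 10}
(P ∩ R) ∪ Q = {3, 5, 7, 9, 10, 11}
R \ Q = {2, 6, 8, 10}
P Δ (R \ Q) = {2, 3, 4, 5, 6, 7, 8, 9}
(P Δ (R \ Q)) Δ P = {2, 6, 8, 10}
P ∩ ((P Δ (R \ Q)) Δ P) = {10}
((P ∩ R) ∪ Q) Δ (P ∩ ((P Δ (R \ Q)) Δ P)) = {3, 5, 7, 9, 11}
P Δ R = {2, 3, 4, 5, 6, 8, 11}
Q ∪ (P Δ R) = {2, 3, 4, 5, 6, 7, 8, 9, 11}
Q Δ (Q ∪ (P Δ R)) = {2, 4, 6, 8}
Q ∪ (Q Δ (Q ∪ (P Δ R))) = {2, 3, 4, 5, 6, 7, 8, 9, 11}
Every element of {3, 5, 7, 9, 11} is in {2, 3, 4, 5, 6, 7, 8, 9, 11}, so ((P ∩ R) ∪ Q) Δ (P ∩ ((P Δ (R \ Q)) Δ P)) ⊆ Q ∪ (Q Δ (Q ∪ (P Δ R))).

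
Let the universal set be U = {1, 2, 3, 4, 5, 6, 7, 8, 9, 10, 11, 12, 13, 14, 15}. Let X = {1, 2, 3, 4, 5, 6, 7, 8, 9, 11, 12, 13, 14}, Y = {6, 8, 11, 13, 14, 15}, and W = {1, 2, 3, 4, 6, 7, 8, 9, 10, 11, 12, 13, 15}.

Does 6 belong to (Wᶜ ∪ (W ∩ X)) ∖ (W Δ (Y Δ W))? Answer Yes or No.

6 ∈ W, so 6 ∉ Wᶜ
6 ∈ W and 6 ∈ X, so 6 ∈ W ∩ X
6 ∉ Wᶜ and 6 ∈ (W ∩ X), so 6 ∈ Wᶜ ∪ (W ∩ X)
6 ∈ Y and 6 ∈ W, so 6 ∉ Y Δ W
6 ∈ W and 6 ∉ (Y Δ W), so 6 ∈ W Δ (Y Δ W)
6 ∈ (Wᶜ ∪ (W ∩ X)) and 6 ∈ (W Δ (Y Δ W)), so 6 ∉ (Wᶜ ∪ (W ∩ X)) ∖ (W Δ (Y Δ W))

No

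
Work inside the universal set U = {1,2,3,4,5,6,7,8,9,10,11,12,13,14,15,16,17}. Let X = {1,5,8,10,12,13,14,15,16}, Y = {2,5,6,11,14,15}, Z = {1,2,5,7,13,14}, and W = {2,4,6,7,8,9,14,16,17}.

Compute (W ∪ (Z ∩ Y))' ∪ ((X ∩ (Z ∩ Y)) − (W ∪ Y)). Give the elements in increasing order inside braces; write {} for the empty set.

{1,3,10,11,12,13,15}

Z ∩ Y = {2,5,14}
W ∪ (Z ∩ Y) = {2,4,5,6,7,8,9,14,16,17}
(W ∪ (Z ∩ Y))' = {1,3,10,11,12,13,15}
X ∩ (Z ∩ Y) = {5,14}
W ∪ Y = {2,4,5,6,7,8,9,11,14,15,16,17}
(X ∩ (Z ∩ Y)) − (W ∪ Y) = {}
(W ∪ (Z ∩ Y))' ∪ ((X ∩ (Z ∩ Y)) − (W ∪ Y)) = {1,3,10,11,12,13,15}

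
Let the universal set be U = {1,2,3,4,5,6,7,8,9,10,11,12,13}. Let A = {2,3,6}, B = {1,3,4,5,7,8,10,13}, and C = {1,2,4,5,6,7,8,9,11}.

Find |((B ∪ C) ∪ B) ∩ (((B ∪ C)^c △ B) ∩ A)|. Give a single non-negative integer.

1

B ∪ C = {1,2,3,4,5,6,7,8,9,10,11,13}
(B ∪ C) ∪ B = {1,2,3,4,5,6,7,8,9,10,11,13}
(B ∪ C)^c = {12}
(B ∪ C)^c △ B = {1,3,4,5,7,8,10,12,13}
((B ∪ C)^c △ B) ∩ A = {3}
((B ∪ C) ∪ B) ∩ (((B ∪ C)^c △ B) ∩ A) = {3}
|((B ∪ C) ∪ B) ∩ (((B ∪ C)^c △ B) ∩ A)| = 1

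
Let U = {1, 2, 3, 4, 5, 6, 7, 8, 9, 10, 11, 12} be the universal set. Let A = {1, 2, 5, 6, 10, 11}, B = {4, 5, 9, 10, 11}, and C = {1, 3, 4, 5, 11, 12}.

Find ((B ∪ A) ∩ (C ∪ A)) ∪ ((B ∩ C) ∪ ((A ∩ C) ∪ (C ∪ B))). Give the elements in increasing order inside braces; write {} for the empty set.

{1, 2, 3, 4, 5, 6, 9, 10, 11, 12}

B ∪ A = {1, 2, 4, 5, 6, 9, 10, 11}
C ∪ A = {1, 2, 3, 4, 5, 6, 10, 11, 12}
(B ∪ A) ∩ (C ∪ A) = {1, 2, 4, 5, 6, 10, 11}
B ∩ C = {4, 5, 11}
A ∩ C = {1, 5, 11}
C ∪ B = {1, 3, 4, 5, 9, 10, 11, 12}
(A ∩ C) ∪ (C ∪ B) = {1, 3, 4, 5, 9, 10, 11, 12}
(B ∩ C) ∪ ((A ∩ C) ∪ (C ∪ B)) = {1, 3, 4, 5, 9, 10, 11, 12}
((B ∪ A) ∩ (C ∪ A)) ∪ ((B ∩ C) ∪ ((A ∩ C) ∪ (C ∪ B))) = {1, 2, 3, 4, 5, 6, 9, 10, 11, 12}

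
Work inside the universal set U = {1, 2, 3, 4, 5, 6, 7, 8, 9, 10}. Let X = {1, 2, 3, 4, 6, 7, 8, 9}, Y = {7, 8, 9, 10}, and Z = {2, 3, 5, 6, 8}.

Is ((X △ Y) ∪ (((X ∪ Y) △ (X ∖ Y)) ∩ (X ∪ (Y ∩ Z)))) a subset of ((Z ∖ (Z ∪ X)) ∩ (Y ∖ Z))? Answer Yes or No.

X △ Y = {1, 2, 3, 4, 6, 10}
X ∪ Y = {1, 2, 3, 4, 6, 7, 8, 9, 10}
X ∖ Y = {1, 2, 3, 4, 6}
(X ∪ Y) △ (X ∖ Y) = {7, 8, 9, 10}
Y ∩ Z = {8}
X ∪ (Y ∩ Z) = {1, 2, 3, 4, 6, 7, 8, 9}
((X ∪ Y) △ (X ∖ Y)) ∩ (X ∪ (Y ∩ Z)) = {7, 8, 9}
(X △ Y) ∪ (((X ∪ Y) △ (X ∖ Y)) ∩ (X ∪ (Y ∩ Z))) = {1, 2, 3, 4, 6, 7, 8, 9, 10}
Z ∪ X = {1, 2, 3, 4, 5, 6, 7, 8, 9}
Z ∖ (Z ∪ X) = {}
Y ∖ Z = {7, 9, 10}
(Z ∖ (Z ∪ X)) ∩ (Y ∖ Z) = {}
1 ∈ (X △ Y) ∪ (((X ∪ Y) △ (X ∖ Y)) ∩ (X ∪ (Y ∩ Z))) but 1 ∉ (Z ∖ (Z ∪ X)) ∩ (Y ∖ Z), so the inclusion fails.

No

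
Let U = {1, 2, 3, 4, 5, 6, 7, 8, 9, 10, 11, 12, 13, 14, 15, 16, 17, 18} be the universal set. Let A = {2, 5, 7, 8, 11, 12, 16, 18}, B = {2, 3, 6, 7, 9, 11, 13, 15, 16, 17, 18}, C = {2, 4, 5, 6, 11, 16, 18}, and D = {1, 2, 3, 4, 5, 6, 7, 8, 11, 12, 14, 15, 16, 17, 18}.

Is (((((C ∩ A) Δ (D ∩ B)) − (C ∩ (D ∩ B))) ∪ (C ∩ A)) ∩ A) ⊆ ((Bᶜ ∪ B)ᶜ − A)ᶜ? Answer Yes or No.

C ∩ A = {2, 5, 11, 16, 18}
D ∩ B = {2, 3, 6, 7, 11, 15, 16, 17, 18}
(C ∩ A) Δ (D ∩ B) = {3, 5, 6, 7, 15, 17}
C ∩ (D ∩ B) = {2, 6, 11, 16, 18}
((C ∩ A) Δ (D ∩ B)) − (C ∩ (D ∩ B)) = {3, 5, 7, 15, 17}
(((C ∩ A) Δ (D ∩ B)) − (C ∩ (D ∩ B))) ∪ (C ∩ A) = {2, 3, 5, 7, 11, 15, 16, 17, 18}
((((C ∩ A) Δ (D ∩ B)) − (C ∩ (D ∩ B))) ∪ (C ∩ A)) ∩ A = {2, 5, 7, 11, 16, 18}
Bᶜ = {1, 4, 5, 8, 10, 12, 14}
Bᶜ ∪ B = {1, 2, 3, 4, 5, 6, 7, 8, 9, 10, 11, 12, 13, 14, 15, 16, 17, 18}
(Bᶜ ∪ B)ᶜ = {}
(Bᶜ ∪ B)ᶜ − A = {}
((Bᶜ ∪ B)ᶜ − A)ᶜ = {1, 2, 3, 4, 5, 6, 7, 8, 9, 10, 11, 12, 13, 14, 15, 16, 17, 18}
Every element of {2, 5, 7, 11, 16, 18} is in {1, 2, 3, 4, 5, 6, 7, 8, 9, 10, 11, 12, 13, 14, 15, 16, 17, 18}, so ((((C ∩ A) Δ (D ∩ B)) − (C ∩ (D ∩ B))) ∪ (C ∩ A)) ∩ A ⊆ ((Bᶜ ∪ B)ᶜ − A)ᶜ.

Yes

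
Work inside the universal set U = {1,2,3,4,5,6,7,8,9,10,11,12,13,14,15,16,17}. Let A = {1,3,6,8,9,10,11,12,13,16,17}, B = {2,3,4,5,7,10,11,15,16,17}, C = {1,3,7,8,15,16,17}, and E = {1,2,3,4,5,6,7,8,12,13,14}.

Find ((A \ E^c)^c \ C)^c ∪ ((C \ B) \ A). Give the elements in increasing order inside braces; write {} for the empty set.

{1,3,6,7,8,12,13,15,16,17}

E^c = {9,10,11,15,16,17}
A \ E^c = {1,3,6,8,12,13}
(A \ E^c)^c = {2,4,5,7,9,10,11,14,15,16,17}
(A \ E^c)^c \ C = {2,4,5,9,10,11,14}
((A \ E^c)^c \ C)^c = {1,3,6,7,8,12,13,15,16,17}
C \ B = {1,8}
(C \ B) \ A = {}
((A \ E^c)^c \ C)^c ∪ ((C \ B) \ A) = {1,3,6,7,8,12,13,15,16,17}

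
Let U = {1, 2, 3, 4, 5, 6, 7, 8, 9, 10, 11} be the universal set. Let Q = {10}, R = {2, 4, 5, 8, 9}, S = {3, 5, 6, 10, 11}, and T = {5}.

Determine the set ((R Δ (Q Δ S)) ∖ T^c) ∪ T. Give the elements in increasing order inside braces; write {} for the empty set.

Q Δ S = {3, 5, 6, 11}
R Δ (Q Δ S) = {2, 3, 4, 6, 8, 9, 11}
T^c = {1, 2, 3, 4, 6, 7, 8, 9, 10, 11}
(R Δ (Q Δ S)) ∖ T^c = {}
((R Δ (Q Δ S)) ∖ T^c) ∪ T = {5}

{5}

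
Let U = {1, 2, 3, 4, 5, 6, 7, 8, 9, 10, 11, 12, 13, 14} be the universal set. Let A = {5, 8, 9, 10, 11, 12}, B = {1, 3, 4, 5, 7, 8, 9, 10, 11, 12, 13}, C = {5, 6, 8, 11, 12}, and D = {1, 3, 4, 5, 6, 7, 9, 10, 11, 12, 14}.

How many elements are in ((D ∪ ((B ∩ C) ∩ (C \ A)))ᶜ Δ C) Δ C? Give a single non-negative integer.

3

B ∩ C = {5, 8, 11, 12}
C \ A = {6}
(B ∩ C) ∩ (C \ A) = {}
D ∪ ((B ∩ C) ∩ (C \ A)) = {1, 3, 4, 5, 6, 7, 9, 10, 11, 12, 14}
(D ∪ ((B ∩ C) ∩ (C \ A)))ᶜ = {2, 8, 13}
(D ∪ ((B ∩ C) ∩ (C \ A)))ᶜ Δ C = {2, 5, 6, 11, 12, 13}
((D ∪ ((B ∩ C) ∩ (C \ A)))ᶜ Δ C) Δ C = {2, 8, 13}
|((D ∪ ((B ∩ C) ∩ (C \ A)))ᶜ Δ C) Δ C| = 3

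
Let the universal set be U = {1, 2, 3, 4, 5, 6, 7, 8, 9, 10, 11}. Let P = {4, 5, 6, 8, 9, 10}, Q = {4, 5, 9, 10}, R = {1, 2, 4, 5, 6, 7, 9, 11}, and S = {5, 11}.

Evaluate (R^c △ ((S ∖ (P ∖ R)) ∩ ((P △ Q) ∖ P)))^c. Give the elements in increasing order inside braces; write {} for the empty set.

R^c = {3, 8, 10}
P ∖ R = {8, 10}
S ∖ (P ∖ R) = {5, 11}
P △ Q = {6, 8}
(P △ Q) ∖ P = {}
(S ∖ (P ∖ R)) ∩ ((P △ Q) ∖ P) = {}
R^c △ ((S ∖ (P ∖ R)) ∩ ((P △ Q) ∖ P)) = {3, 8, 10}
(R^c △ ((S ∖ (P ∖ R)) ∩ ((P △ Q) ∖ P)))^c = {1, 2, 4, 5, 6, 7, 9, 11}

{1, 2, 4, 5, 6, 7, 9, 11}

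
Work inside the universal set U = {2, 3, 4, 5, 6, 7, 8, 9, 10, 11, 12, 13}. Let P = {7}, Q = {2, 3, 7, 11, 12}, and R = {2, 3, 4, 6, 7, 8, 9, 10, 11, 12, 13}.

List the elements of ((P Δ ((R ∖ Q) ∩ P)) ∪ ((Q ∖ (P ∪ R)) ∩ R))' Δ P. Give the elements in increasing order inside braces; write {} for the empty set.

{2, 3, 4, 5, 6, 7, 8, 9, 10, 11, 12, 13}

R ∖ Q = {4, 6, 8, 9, 10, 13}
(R ∖ Q) ∩ P = {}
P Δ ((R ∖ Q) ∩ P) = {7}
P ∪ R = {2, 3, 4, 6, 7, 8, 9, 10, 11, 12, 13}
Q ∖ (P ∪ R) = {}
(Q ∖ (P ∪ R)) ∩ R = {}
(P Δ ((R ∖ Q) ∩ P)) ∪ ((Q ∖ (P ∪ R)) ∩ R) = {7}
((P Δ ((R ∖ Q) ∩ P)) ∪ ((Q ∖ (P ∪ R)) ∩ R))' = {2, 3, 4, 5, 6, 8, 9, 10, 11, 12, 13}
((P Δ ((R ∖ Q) ∩ P)) ∪ ((Q ∖ (P ∪ R)) ∩ R))' Δ P = {2, 3, 4, 5, 6, 7, 8, 9, 10, 11, 12, 13}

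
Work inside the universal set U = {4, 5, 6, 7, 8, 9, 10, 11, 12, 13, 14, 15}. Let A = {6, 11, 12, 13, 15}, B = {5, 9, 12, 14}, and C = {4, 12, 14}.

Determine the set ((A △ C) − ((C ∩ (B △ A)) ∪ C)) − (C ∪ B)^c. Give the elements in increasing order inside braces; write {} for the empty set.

A △ C = {4, 6, 11, 13, 14, 15}
B △ A = {5, 6, 9, 11, 13, 14, 15}
C ∩ (B △ A) = {14}
(C ∩ (B △ A)) ∪ C = {4, 12, 14}
(A △ C) − ((C ∩ (B △ A)) ∪ C) = {6, 11, 13, 15}
C ∪ B = {4, 5, 9, 12, 14}
(C ∪ B)^c = {6, 7, 8, 10, 11, 13, 15}
((A △ C) − ((C ∩ (B △ A)) ∪ C)) − (C ∪ B)^c = {}

{}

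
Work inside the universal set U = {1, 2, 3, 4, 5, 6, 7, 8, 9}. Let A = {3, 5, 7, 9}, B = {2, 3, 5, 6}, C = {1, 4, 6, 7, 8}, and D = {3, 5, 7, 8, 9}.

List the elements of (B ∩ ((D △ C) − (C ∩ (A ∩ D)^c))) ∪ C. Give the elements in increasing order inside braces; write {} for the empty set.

D △ C = {1, 3, 4, 5, 6, 9}
A ∩ D = {3, 5, 7, 9}
(A ∩ D)^c = {1, 2, 4, 6, 8}
C ∩ (A ∩ D)^c = {1, 4, 6, 8}
(D △ C) − (C ∩ (A ∩ D)^c) = {3, 5, 9}
B ∩ ((D △ C) − (C ∩ (A ∩ D)^c)) = {3, 5}
(B ∩ ((D △ C) − (C ∩ (A ∩ D)^c))) ∪ C = {1, 3, 4, 5, 6, 7, 8}

{1, 3, 4, 5, 6, 7, 8}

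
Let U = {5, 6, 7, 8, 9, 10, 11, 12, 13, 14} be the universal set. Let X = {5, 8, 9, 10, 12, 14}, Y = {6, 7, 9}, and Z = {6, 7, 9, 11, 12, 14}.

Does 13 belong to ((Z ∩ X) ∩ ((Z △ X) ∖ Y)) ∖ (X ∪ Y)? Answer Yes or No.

No

13 ∉ Z and 13 ∉ X, so 13 ∉ Z ∩ X
13 ∉ Z and 13 ∉ X, so 13 ∉ Z △ X
13 ∉ (Z △ X) and 13 ∉ Y, so 13 ∉ (Z △ X) ∖ Y
13 ∉ (Z ∩ X) and 13 ∉ ((Z △ X) ∖ Y), so 13 ∉ (Z ∩ X) ∩ ((Z △ X) ∖ Y)
13 ∉ X and 13 ∉ Y, so 13 ∉ X ∪ Y
13 ∉ ((Z ∩ X) ∩ ((Z △ X) ∖ Y)) and 13 ∉ (X ∪ Y), so 13 ∉ ((Z ∩ X) ∩ ((Z △ X) ∖ Y)) ∖ (X ∪ Y)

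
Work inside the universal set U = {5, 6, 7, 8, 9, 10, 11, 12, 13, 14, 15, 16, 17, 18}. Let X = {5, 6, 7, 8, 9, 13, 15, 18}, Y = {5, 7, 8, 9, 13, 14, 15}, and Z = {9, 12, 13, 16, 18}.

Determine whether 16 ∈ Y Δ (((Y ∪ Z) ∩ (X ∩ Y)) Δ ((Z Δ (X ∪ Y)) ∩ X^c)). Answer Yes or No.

Yes

16 ∉ Y and 16 ∈ Z, so 16 ∈ Y ∪ Z
16 ∉ X and 16 ∉ Y, so 16 ∉ X ∩ Y
16 ∈ (Y ∪ Z) and 16 ∉ (X ∩ Y), so 16 ∉ (Y ∪ Z) ∩ (X ∩ Y)
16 ∉ X and 16 ∉ Y, so 16 ∉ X ∪ Y
16 ∈ Z and 16 ∉ (X ∪ Y), so 16 ∈ Z Δ (X ∪ Y)
16 ∉ X, so 16 ∈ X^c
16 ∈ (Z Δ (X ∪ Y)) and 16 ∈ X^c, so 16 ∈ (Z Δ (X ∪ Y)) ∩ X^c
16 ∉ ((Y ∪ Z) ∩ (X ∩ Y)) and 16 ∈ ((Z Δ (X ∪ Y)) ∩ X^c), so 16 ∈ ((Y ∪ Z) ∩ (X ∩ Y)) Δ ((Z Δ (X ∪ Y)) ∩ X^c)
16 ∉ Y and 16 ∈ (((Y ∪ Z) ∩ (X ∩ Y)) Δ ((Z Δ (X ∪ Y)) ∩ X^c)), so 16 ∈ Y Δ (((Y ∪ Z) ∩ (X ∩ Y)) Δ ((Z Δ (X ∪ Y)) ∩ X^c))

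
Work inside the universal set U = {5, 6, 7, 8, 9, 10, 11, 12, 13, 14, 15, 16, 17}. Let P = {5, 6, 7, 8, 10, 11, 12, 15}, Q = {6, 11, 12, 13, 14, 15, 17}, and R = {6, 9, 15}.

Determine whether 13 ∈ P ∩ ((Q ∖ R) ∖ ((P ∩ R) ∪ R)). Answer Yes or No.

13 ∈ Q and 13 ∉ R, so 13 ∈ Q ∖ R
13 ∉ P and 13 ∉ R, so 13 ∉ P ∩ R
13 ∉ (P ∩ R) and 13 ∉ R, so 13 ∉ (P ∩ R) ∪ R
13 ∈ (Q ∖ R) and 13 ∉ ((P ∩ R) ∪ R), so 13 ∈ (Q ∖ R) ∖ ((P ∩ R) ∪ R)
13 ∉ P and 13 ∈ ((Q ∖ R) ∖ ((P ∩ R) ∪ R)), so 13 ∉ P ∩ ((Q ∖ R) ∖ ((P ∩ R) ∪ R))

No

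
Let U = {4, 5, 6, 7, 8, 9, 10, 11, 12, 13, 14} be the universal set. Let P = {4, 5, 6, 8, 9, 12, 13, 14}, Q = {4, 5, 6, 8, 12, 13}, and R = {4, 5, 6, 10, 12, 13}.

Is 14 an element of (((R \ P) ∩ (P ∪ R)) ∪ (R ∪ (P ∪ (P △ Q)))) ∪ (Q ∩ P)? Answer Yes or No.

Yes

14 ∉ R and 14 ∈ P, so 14 ∉ R \ P
14 ∈ P and 14 ∉ R, so 14 ∈ P ∪ R
14 ∉ (R \ P) and 14 ∈ (P ∪ R), so 14 ∉ (R \ P) ∩ (P ∪ R)
14 ∈ P and 14 ∉ Q, so 14 ∈ P △ Q
14 ∈ P and 14 ∈ (P △ Q), so 14 ∈ P ∪ (P △ Q)
14 ∉ R and 14 ∈ (P ∪ (P △ Q)), so 14 ∈ R ∪ (P ∪ (P △ Q))
14 ∉ ((R \ P) ∩ (P ∪ R)) and 14 ∈ (R ∪ (P ∪ (P △ Q))), so 14 ∈ ((R \ P) ∩ (P ∪ R)) ∪ (R ∪ (P ∪ (P △ Q)))
14 ∉ Q and 14 ∈ P, so 14 ∉ Q ∩ P
14 ∈ (((R \ P) ∩ (P ∪ R)) ∪ (R ∪ (P ∪ (P △ Q)))) and 14 ∉ (Q ∩ P), so 14 ∈ (((R \ P) ∩ (P ∪ R)) ∪ (R ∪ (P ∪ (P △ Q)))) ∪ (Q ∩ P)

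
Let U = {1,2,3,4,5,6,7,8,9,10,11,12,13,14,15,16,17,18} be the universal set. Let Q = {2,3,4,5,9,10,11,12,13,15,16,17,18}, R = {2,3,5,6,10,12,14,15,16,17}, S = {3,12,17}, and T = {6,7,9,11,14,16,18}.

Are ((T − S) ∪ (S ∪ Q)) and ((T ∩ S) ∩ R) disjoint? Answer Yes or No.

Yes

T − S = {6,7,9,11,14,16,18}
S ∪ Q = {2,3,4,5,9,10,11,12,13,15,16,17,18}
(T − S) ∪ (S ∪ Q) = {2,3,4,5,6,7,9,10,11,12,13,14,15,16,17,18}
T ∩ S = {}
(T ∩ S) ∩ R = {}
{2,3,4,5,6,7,9,10,11,12,13,14,15,16,17,18} and {} share no elements.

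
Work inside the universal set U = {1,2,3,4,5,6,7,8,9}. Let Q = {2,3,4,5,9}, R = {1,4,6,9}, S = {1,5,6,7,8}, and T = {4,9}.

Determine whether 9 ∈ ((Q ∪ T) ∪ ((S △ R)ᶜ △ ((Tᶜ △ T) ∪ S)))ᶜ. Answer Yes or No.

No

9 ∈ Q and 9 ∈ T, so 9 ∈ Q ∪ T
9 ∉ S and 9 ∈ R, so 9 ∈ S △ R
9 ∉ (S △ R)ᶜ since 9 ∈ (S △ R)
9 ∈ T, so 9 ∉ Tᶜ
9 ∉ Tᶜ and 9 ∈ T, so 9 ∈ Tᶜ △ T
9 ∈ (Tᶜ △ T) and 9 ∉ S, so 9 ∈ (Tᶜ △ T) ∪ S
9 ∉ (S △ R)ᶜ and 9 ∈ ((Tᶜ △ T) ∪ S), so 9 ∈ (S △ R)ᶜ △ ((Tᶜ △ T) ∪ S)
9 ∈ (Q ∪ T) and 9 ∈ ((S △ R)ᶜ △ ((Tᶜ △ T) ∪ S)), so 9 ∈ (Q ∪ T) ∪ ((S △ R)ᶜ △ ((Tᶜ △ T) ∪ S))
9 ∉ ((Q ∪ T) ∪ ((S △ R)ᶜ △ ((Tᶜ △ T) ∪ S)))ᶜ since 9 ∈ ((Q ∪ T) ∪ ((S △ R)ᶜ △ ((Tᶜ △ T) ∪ S)))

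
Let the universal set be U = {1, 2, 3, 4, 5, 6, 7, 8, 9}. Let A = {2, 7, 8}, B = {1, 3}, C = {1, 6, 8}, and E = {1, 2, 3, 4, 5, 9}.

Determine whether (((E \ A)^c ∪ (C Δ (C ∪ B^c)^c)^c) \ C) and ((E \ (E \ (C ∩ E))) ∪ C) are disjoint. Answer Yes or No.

Yes

E \ A = {1, 3, 4, 5, 9}
(E \ A)^c = {2, 6, 7, 8}
B^c = {2, 4, 5, 6, 7, 8, 9}
C ∪ B^c = {1, 2, 4, 5, 6, 7, 8, 9}
(C ∪ B^c)^c = {3}
C Δ (C ∪ B^c)^c = {1, 3, 6, 8}
(C Δ (C ∪ B^c)^c)^c = {2, 4, 5, 7, 9}
(E \ A)^c ∪ (C Δ (C ∪ B^c)^c)^c = {2, 4, 5, 6, 7, 8, 9}
((E \ A)^c ∪ (C Δ (C ∪ B^c)^c)^c) \ C = {2, 4, 5, 7, 9}
C ∩ E = {1}
E \ (C ∩ E) = {2, 3, 4, 5, 9}
E \ (E \ (C ∩ E)) = {1}
(E \ (E \ (C ∩ E))) ∪ C = {1, 6, 8}
{2, 4, 5, 7, 9} and {1, 6, 8} share no elements.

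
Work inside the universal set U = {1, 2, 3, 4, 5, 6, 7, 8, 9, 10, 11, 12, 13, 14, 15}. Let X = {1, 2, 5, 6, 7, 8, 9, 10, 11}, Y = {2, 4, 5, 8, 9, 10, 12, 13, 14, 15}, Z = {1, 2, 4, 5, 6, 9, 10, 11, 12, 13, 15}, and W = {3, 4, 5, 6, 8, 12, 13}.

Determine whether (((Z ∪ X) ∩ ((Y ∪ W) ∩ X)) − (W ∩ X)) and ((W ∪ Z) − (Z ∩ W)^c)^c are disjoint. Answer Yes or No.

Z ∪ X = {1, 2, 4, 5, 6, 7, 8, 9, 10, 11, 12, 13, 15}
Y ∪ W = {2, 3, 4, 5, 6, 8, 9, 10, 12, 13, 14, 15}
(Y ∪ W) ∩ X = {2, 5, 6, 8, 9, 10}
(Z ∪ X) ∩ ((Y ∪ W) ∩ X) = {2, 5, 6, 8, 9, 10}
W ∩ X = {5, 6, 8}
((Z ∪ X) ∩ ((Y ∪ W) ∩ X)) − (W ∩ X) = {2, 9, 10}
W ∪ Z = {1, 2, 3, 4, 5, 6, 8, 9, 10, 11, 12, 13, 15}
Z ∩ W = {4, 5, 6, 12, 13}
(Z ∩ W)^c = {1, 2, 3, 7, 8, 9, 10, 11, 14, 15}
(W ∪ Z) − (Z ∩ W)^c = {4, 5, 6, 12, 13}
((W ∪ Z) − (Z ∩ W)^c)^c = {1, 2, 3, 7, 8, 9, 10, 11, 14, 15}
2 lies in both, so they are not disjoint.

No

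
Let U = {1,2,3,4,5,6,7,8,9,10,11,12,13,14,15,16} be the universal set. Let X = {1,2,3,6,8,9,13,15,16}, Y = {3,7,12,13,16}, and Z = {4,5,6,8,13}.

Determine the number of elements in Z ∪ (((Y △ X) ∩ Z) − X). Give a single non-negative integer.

Y △ X = {1,2,6,7,8,9,12,15}
(Y △ X) ∩ Z = {6,8}
((Y △ X) ∩ Z) − X = {}
Z ∪ (((Y △ X) ∩ Z) − X) = {4,5,6,8,13}
|Z ∪ (((Y △ X) ∩ Z) − X)| = 5

5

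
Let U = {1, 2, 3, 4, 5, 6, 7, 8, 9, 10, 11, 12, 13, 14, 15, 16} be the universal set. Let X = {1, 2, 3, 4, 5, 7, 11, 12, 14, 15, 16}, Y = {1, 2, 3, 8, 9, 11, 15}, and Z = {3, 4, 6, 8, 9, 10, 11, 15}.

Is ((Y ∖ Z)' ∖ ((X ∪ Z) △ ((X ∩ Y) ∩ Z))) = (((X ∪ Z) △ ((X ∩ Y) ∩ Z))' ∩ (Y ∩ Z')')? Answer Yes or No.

Y ∖ Z = {1, 2}
(Y ∖ Z)' = {3, 4, 5, 6, 7, 8, 9, 10, 11, 12, 13, 14, 15, 16}
X ∪ Z = {1, 2, 3, 4, 5, 6, 7, 8, 9, 10, 11, 12, 14, 15, 16}
X ∩ Y = {1, 2, 3, 11, 15}
(X ∩ Y) ∩ Z = {3, 11, 15}
(X ∪ Z) △ ((X ∩ Y) ∩ Z) = {1, 2, 4, 5, 6, 7, 8, 9, 10, 12, 14, 16}
(Y ∖ Z)' ∖ ((X ∪ Z) △ ((X ∩ Y) ∩ Z)) = {3, 11, 13, 15}
((X ∪ Z) △ ((X ∩ Y) ∩ Z))' = {3, 11, 13, 15}
Z' = {1, 2, 5, 7, 12, 13, 14, 16}
Y ∩ Z' = {1, 2}
(Y ∩ Z')' = {3, 4, 5, 6, 7, 8, 9, 10, 11, 12, 13, 14, 15, 16}
((X ∪ Z) △ ((X ∩ Y) ∩ Z))' ∩ (Y ∩ Z')' = {3, 11, 13, 15}
Both equal {3, 11, 13, 15}, so (Y ∖ Z)' ∖ ((X ∪ Z) △ ((X ∩ Y) ∩ Z)) = ((X ∪ Z) △ ((X ∩ Y) ∩ Z))' ∩ (Y ∩ Z')'.

Yes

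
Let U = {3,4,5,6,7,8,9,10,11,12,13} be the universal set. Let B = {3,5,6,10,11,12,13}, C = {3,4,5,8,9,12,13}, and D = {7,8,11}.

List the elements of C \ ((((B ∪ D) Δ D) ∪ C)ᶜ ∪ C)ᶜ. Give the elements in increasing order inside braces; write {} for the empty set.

B ∪ D = {3,5,6,7,8,10,11,12,13}
(B ∪ D) Δ D = {3,5,6,10,12,13}
((B ∪ D) Δ D) ∪ C = {3,4,5,6,8,9,10,12,13}
(((B ∪ D) Δ D) ∪ C)ᶜ = {7,11}
(((B ∪ D) Δ D) ∪ C)ᶜ ∪ C = {3,4,5,7,8,9,11,12,13}
((((B ∪ D) Δ D) ∪ C)ᶜ ∪ C)ᶜ = {6,10}
C \ ((((B ∪ D) Δ D) ∪ C)ᶜ ∪ C)ᶜ = {3,4,5,8,9,12,13}

{3,4,5,8,9,12,13}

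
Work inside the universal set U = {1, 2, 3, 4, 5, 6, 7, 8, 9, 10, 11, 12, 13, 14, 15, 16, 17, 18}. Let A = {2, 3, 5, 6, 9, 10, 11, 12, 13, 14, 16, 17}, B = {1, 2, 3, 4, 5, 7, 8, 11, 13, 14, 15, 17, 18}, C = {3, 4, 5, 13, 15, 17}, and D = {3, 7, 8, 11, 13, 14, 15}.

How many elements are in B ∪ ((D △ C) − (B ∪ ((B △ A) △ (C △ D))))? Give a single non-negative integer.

13

D △ C = {4, 5, 7, 8, 11, 14, 17}
B △ A = {1, 4, 6, 7, 8, 9, 10, 12, 15, 16, 18}
C △ D = {4, 5, 7, 8, 11, 14, 17}
(B △ A) △ (C △ D) = {1, 5, 6, 9, 10, 11, 12, 14, 15, 16, 17, 18}
B ∪ ((B △ A) △ (C △ D)) = {1, 2, 3, 4, 5, 6, 7, 8, 9, 10, 11, 12, 13, 14, 15, 16, 17, 18}
(D △ C) − (B ∪ ((B △ A) △ (C △ D))) = {}
B ∪ ((D △ C) − (B ∪ ((B △ A) △ (C △ D)))) = {1, 2, 3, 4, 5, 7, 8, 11, 13, 14, 15, 17, 18}
|B ∪ ((D △ C) − (B ∪ ((B △ A) △ (C △ D))))| = 13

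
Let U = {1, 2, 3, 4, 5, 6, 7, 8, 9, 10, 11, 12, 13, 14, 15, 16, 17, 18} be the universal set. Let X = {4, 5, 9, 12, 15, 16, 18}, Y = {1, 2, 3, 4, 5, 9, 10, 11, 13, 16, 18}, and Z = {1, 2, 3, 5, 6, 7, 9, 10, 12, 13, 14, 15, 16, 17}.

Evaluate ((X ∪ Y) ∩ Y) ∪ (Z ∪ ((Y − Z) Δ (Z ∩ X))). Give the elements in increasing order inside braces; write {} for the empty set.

X ∪ Y = {1, 2, 3, 4, 5, 9, 10, 11, 12, 13, 15, 16, 18}
(X ∪ Y) ∩ Y = {1, 2, 3, 4, 5, 9, 10, 11, 13, 16, 18}
Y − Z = {4, 11, 18}
Z ∩ X = {5, 9, 12, 15, 16}
(Y − Z) Δ (Z ∩ X) = {4, 5, 9, 11, 12, 15, 16, 18}
Z ∪ ((Y − Z) Δ (Z ∩ X)) = {1, 2, 3, 4, 5, 6, 7, 9, 10, 11, 12, 13, 14, 15, 16, 17, 18}
((X ∪ Y) ∩ Y) ∪ (Z ∪ ((Y − Z) Δ (Z ∩ X))) = {1, 2, 3, 4, 5, 6, 7, 9, 10, 11, 12, 13, 14, 15, 16, 17, 18}

{1, 2, 3, 4, 5, 6, 7, 9, 10, 11, 12, 13, 14, 15, 16, 17, 18}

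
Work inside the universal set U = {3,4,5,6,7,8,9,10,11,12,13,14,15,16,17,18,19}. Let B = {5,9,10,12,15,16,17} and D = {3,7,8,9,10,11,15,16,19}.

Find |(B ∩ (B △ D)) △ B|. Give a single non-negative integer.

B △ D = {3,5,7,8,11,12,17,19}
B ∩ (B △ D) = {5,12,17}
(B ∩ (B △ D)) △ B = {9,10,15,16}
|(B ∩ (B △ D)) △ B| = 4

4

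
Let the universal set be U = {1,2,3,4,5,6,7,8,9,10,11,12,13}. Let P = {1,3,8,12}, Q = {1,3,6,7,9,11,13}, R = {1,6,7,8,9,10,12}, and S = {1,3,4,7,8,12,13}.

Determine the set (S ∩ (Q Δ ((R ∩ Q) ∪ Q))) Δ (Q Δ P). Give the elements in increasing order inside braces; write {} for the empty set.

{6,7,8,9,11,12,13}

R ∩ Q = {1,6,7,9}
(R ∩ Q) ∪ Q = {1,3,6,7,9,11,13}
Q Δ ((R ∩ Q) ∪ Q) = {}
S ∩ (Q Δ ((R ∩ Q) ∪ Q)) = {}
Q Δ P = {6,7,8,9,11,12,13}
(S ∩ (Q Δ ((R ∩ Q) ∪ Q))) Δ (Q Δ P) = {6,7,8,9,11,12,13}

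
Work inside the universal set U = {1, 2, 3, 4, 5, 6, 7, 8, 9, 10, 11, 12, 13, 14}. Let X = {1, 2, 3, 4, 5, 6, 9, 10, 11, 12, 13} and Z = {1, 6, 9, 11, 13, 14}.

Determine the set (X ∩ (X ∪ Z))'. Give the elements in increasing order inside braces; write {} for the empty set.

{7, 8, 14}

X ∪ Z = {1, 2, 3, 4, 5, 6, 9, 10, 11, 12, 13, 14}
X ∩ (X ∪ Z) = {1, 2, 3, 4, 5, 6, 9, 10, 11, 12, 13}
(X ∩ (X ∪ Z))' = {7, 8, 14}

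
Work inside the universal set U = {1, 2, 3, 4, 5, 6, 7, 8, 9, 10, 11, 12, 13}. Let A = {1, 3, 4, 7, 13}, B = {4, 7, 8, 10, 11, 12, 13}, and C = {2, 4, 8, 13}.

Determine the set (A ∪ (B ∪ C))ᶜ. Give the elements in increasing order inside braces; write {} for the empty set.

B ∪ C = {2, 4, 7, 8, 10, 11, 12, 13}
A ∪ (B ∪ C) = {1, 2, 3, 4, 7, 8, 10, 11, 12, 13}
(A ∪ (B ∪ C))ᶜ = {5, 6, 9}

{5, 6, 9}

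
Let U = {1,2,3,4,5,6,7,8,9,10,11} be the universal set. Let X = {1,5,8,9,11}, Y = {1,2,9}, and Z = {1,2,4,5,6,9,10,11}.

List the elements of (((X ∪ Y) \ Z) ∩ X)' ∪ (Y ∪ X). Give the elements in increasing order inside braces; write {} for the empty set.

{1,2,3,4,5,6,7,8,9,10,11}

X ∪ Y = {1,2,5,8,9,11}
(X ∪ Y) \ Z = {8}
((X ∪ Y) \ Z) ∩ X = {8}
(((X ∪ Y) \ Z) ∩ X)' = {1,2,3,4,5,6,7,9,10,11}
Y ∪ X = {1,2,5,8,9,11}
(((X ∪ Y) \ Z) ∩ X)' ∪ (Y ∪ X) = {1,2,3,4,5,6,7,8,9,10,11}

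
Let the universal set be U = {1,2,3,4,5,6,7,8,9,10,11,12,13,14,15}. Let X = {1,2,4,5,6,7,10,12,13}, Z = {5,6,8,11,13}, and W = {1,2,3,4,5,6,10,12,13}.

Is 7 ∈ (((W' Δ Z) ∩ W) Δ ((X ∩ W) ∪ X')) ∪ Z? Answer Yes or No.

No

7 ∉ W, so 7 ∈ W'
7 ∈ W' and 7 ∉ Z, so 7 ∈ W' Δ Z
7 ∈ (W' Δ Z) and 7 ∉ W, so 7 ∉ (W' Δ Z) ∩ W
7 ∈ X and 7 ∉ W, so 7 ∉ X ∩ W
7 ∈ X, so 7 ∉ X'
7 ∉ (X ∩ W) and 7 ∉ X', so 7 ∉ (X ∩ W) ∪ X'
7 ∉ ((W' Δ Z) ∩ W) and 7 ∉ ((X ∩ W) ∪ X'), so 7 ∉ ((W' Δ Z) ∩ W) Δ ((X ∩ W) ∪ X')
7 ∉ (((W' Δ Z) ∩ W) Δ ((X ∩ W) ∪ X')) and 7 ∉ Z, so 7 ∉ (((W' Δ Z) ∩ W) Δ ((X ∩ W) ∪ X')) ∪ Z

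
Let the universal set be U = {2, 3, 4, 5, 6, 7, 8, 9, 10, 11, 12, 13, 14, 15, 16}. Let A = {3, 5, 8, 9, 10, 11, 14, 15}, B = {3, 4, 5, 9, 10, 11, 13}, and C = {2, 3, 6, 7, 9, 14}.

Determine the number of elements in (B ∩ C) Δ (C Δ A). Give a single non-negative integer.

B ∩ C = {3, 9}
C Δ A = {2, 5, 6, 7, 8, 10, 11, 15}
(B ∩ C) Δ (C Δ A) = {2, 3, 5, 6, 7, 8, 9, 10, 11, 15}
|(B ∩ C) Δ (C Δ A)| = 10

10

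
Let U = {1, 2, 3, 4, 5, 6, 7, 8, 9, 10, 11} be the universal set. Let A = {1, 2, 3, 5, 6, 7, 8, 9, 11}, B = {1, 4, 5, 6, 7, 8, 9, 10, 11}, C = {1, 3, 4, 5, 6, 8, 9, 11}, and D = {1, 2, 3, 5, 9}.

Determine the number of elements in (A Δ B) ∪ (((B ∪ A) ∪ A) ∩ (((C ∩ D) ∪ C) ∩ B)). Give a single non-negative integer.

10

A Δ B = {2, 3, 4, 10}
B ∪ A = {1, 2, 3, 4, 5, 6, 7, 8, 9, 10, 11}
(B ∪ A) ∪ A = {1, 2, 3, 4, 5, 6, 7, 8, 9, 10, 11}
C ∩ D = {1, 3, 5, 9}
(C ∩ D) ∪ C = {1, 3, 4, 5, 6, 8, 9, 11}
((C ∩ D) ∪ C) ∩ B = {1, 4, 5, 6, 8, 9, 11}
((B ∪ A) ∪ A) ∩ (((C ∩ D) ∪ C) ∩ B) = {1, 4, 5, 6, 8, 9, 11}
(A Δ B) ∪ (((B ∪ A) ∪ A) ∩ (((C ∩ D) ∪ C) ∩ B)) = {1, 2, 3, 4, 5, 6, 8, 9, 10, 11}
|(A Δ B) ∪ (((B ∪ A) ∪ A) ∩ (((C ∩ D) ∪ C) ∩ B))| = 10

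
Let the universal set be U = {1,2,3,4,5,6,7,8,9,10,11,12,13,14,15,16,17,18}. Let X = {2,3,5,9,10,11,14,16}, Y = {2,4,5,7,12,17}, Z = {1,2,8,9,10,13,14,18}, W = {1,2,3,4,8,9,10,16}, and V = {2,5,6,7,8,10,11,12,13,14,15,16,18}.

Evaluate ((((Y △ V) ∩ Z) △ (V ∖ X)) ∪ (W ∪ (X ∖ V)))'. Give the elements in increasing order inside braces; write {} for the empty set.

Y △ V = {4,6,8,10,11,13,14,15,16,17,18}
(Y △ V) ∩ Z = {8,10,13,14,18}
V ∖ X = {6,7,8,12,13,15,18}
((Y △ V) ∩ Z) △ (V ∖ X) = {6,7,10,12,14,15}
X ∖ V = {3,9}
W ∪ (X ∖ V) = {1,2,3,4,8,9,10,16}
(((Y △ V) ∩ Z) △ (V ∖ X)) ∪ (W ∪ (X ∖ V)) = {1,2,3,4,6,7,8,9,10,12,14,15,16}
((((Y △ V) ∩ Z) △ (V ∖ X)) ∪ (W ∪ (X ∖ V)))' = {5,11,13,17,18}

{5,11,13,17,18}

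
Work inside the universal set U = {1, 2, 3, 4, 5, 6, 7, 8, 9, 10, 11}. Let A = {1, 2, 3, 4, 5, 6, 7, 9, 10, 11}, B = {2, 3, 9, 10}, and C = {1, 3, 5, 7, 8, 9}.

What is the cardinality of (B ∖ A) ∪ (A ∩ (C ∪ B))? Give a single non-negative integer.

7

B ∖ A = {}
C ∪ B = {1, 2, 3, 5, 7, 8, 9, 10}
A ∩ (C ∪ B) = {1, 2, 3, 5, 7, 9, 10}
(B ∖ A) ∪ (A ∩ (C ∪ B)) = {1, 2, 3, 5, 7, 9, 10}
|(B ∖ A) ∪ (A ∩ (C ∪ B))| = 7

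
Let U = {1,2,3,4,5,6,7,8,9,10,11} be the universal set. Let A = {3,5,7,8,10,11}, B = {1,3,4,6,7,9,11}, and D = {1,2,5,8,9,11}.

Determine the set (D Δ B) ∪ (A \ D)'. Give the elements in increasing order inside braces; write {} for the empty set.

D Δ B = {2,3,4,5,6,7,8}
A \ D = {3,7,10}
(A \ D)' = {1,2,4,5,6,8,9,11}
(D Δ B) ∪ (A \ D)' = {1,2,3,4,5,6,7,8,9,11}

{1,2,3,4,5,6,7,8,9,11}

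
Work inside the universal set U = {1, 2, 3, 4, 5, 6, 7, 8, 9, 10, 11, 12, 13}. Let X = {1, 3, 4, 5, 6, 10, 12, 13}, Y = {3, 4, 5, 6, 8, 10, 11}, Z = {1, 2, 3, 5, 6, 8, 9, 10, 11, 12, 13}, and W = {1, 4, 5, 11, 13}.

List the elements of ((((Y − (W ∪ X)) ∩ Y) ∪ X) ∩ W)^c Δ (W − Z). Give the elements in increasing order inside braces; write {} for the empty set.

W ∪ X = {1, 3, 4, 5, 6, 10, 11, 12, 13}
Y − (W ∪ X) = {8}
(Y − (W ∪ X)) ∩ Y = {8}
((Y − (W ∪ X)) ∩ Y) ∪ X = {1, 3, 4, 5, 6, 8, 10, 12, 13}
(((Y − (W ∪ X)) ∩ Y) ∪ X) ∩ W = {1, 4, 5, 13}
((((Y − (W ∪ X)) ∩ Y) ∪ X) ∩ W)^c = {2, 3, 6, 7, 8, 9, 10, 11, 12}
W − Z = {4}
((((Y − (W ∪ X)) ∩ Y) ∪ X) ∩ W)^c Δ (W − Z) = {2, 3, 4, 6, 7, 8, 9, 10, 11, 12}

{2, 3, 4, 6, 7, 8, 9, 10, 11, 12}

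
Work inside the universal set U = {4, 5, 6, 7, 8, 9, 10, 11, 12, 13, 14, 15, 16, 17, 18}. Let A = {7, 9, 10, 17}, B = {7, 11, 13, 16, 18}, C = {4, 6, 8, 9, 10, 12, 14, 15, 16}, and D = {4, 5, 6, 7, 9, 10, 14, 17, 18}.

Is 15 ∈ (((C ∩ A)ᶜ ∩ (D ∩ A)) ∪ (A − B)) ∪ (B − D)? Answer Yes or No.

No

15 ∈ C and 15 ∉ A, so 15 ∉ C ∩ A
15 ∈ (C ∩ A)ᶜ since 15 ∉ (C ∩ A)
15 ∉ D and 15 ∉ A, so 15 ∉ D ∩ A
15 ∈ (C ∩ A)ᶜ and 15 ∉ (D ∩ A), so 15 ∉ (C ∩ A)ᶜ ∩ (D ∩ A)
15 ∉ A and 15 ∉ B, so 15 ∉ A − B
15 ∉ ((C ∩ A)ᶜ ∩ (D ∩ A)) and 15 ∉ (A − B), so 15 ∉ ((C ∩ A)ᶜ ∩ (D ∩ A)) ∪ (A − B)
15 ∉ B and 15 ∉ D, so 15 ∉ B − D
15 ∉ (((C ∩ A)ᶜ ∩ (D ∩ A)) ∪ (A − B)) and 15 ∉ (B − D), so 15 ∉ (((C ∩ A)ᶜ ∩ (D ∩ A)) ∪ (A − B)) ∪ (B − D)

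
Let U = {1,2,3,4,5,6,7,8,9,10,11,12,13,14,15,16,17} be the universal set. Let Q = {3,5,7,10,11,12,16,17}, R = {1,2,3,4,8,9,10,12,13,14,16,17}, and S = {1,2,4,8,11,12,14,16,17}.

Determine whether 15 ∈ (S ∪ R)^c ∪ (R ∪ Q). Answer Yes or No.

Yes

15 ∉ S and 15 ∉ R, so 15 ∉ S ∪ R
15 ∈ (S ∪ R)^c since 15 ∉ (S ∪ R)
15 ∉ R and 15 ∉ Q, so 15 ∉ R ∪ Q
15 ∈ (S ∪ R)^c and 15 ∉ (R ∪ Q), so 15 ∈ (S ∪ R)^c ∪ (R ∪ Q)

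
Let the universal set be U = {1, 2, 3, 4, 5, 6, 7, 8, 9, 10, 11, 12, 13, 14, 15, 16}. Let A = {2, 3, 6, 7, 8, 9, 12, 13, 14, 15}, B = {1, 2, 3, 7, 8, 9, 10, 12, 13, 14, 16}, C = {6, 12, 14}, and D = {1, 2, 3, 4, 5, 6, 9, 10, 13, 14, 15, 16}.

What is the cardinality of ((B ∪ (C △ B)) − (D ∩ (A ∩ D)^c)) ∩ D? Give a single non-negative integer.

6

C △ B = {1, 2, 3, 6, 7, 8, 9, 10, 13, 16}
B ∪ (C △ B) = {1, 2, 3, 6, 7, 8, 9, 10, 12, 13, 14, 16}
A ∩ D = {2, 3, 6, 9, 13, 14, 15}
(A ∩ D)^c = {1, 4, 5, 7, 8, 10, 11, 12, 16}
D ∩ (A ∩ D)^c = {1, 4, 5, 10, 16}
(B ∪ (C △ B)) − (D ∩ (A ∩ D)^c) = {2, 3, 6, 7, 8, 9, 12, 13, 14}
((B ∪ (C △ B)) − (D ∩ (A ∩ D)^c)) ∩ D = {2, 3, 6, 9, 13, 14}
|((B ∪ (C △ B)) − (D ∩ (A ∩ D)^c)) ∩ D| = 6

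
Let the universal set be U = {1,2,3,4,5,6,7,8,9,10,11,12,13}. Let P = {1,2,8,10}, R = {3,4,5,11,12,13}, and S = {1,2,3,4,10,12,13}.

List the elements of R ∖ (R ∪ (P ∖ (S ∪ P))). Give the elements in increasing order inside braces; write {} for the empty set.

{}

S ∪ P = {1,2,3,4,8,10,12,13}
P ∖ (S ∪ P) = {}
R ∪ (P ∖ (S ∪ P)) = {3,4,5,11,12,13}
R ∖ (R ∪ (P ∖ (S ∪ P))) = {}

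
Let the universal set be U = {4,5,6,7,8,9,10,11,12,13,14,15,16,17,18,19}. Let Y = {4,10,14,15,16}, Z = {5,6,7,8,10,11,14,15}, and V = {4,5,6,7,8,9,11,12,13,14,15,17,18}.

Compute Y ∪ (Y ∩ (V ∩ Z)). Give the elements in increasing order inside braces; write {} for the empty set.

V ∩ Z = {5,6,7,8,11,14,15}
Y ∩ (V ∩ Z) = {14,15}
Y ∪ (Y ∩ (V ∩ Z)) = {4,10,14,15,16}

{4,10,14,15,16}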